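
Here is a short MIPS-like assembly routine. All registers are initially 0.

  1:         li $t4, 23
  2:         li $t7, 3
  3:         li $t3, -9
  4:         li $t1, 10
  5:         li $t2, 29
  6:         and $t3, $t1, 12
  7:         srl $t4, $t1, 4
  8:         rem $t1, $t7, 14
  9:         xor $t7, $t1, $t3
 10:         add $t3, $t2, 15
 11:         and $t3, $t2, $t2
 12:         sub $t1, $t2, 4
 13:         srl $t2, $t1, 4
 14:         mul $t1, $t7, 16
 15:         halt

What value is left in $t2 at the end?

1

$t4=23
$t7=3
$t3=-9
$t1=10
$t2=29
$t3=10&12=8
$t4=10>>4=0
$t1=3%14=3
$t7=3^8=11
$t3=29+15=44
$t3=29&29=29
$t1=29-4=25
$t2=25>>4=1
$t1=11*16=176
halt.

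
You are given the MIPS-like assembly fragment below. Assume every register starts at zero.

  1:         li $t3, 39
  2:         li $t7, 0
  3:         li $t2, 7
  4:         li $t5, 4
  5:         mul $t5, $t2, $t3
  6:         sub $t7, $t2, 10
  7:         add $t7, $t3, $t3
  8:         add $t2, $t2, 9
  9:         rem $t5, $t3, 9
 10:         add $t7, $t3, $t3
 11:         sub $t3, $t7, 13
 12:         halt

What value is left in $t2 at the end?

li $t3, 39 → $t3=39
li $t7, 0 → $t7=0
li $t2, 7 → $t2=7
li $t5, 4 → $t5=4
mul $t5, $t2, $t3 → $t5=7*39=273
sub $t7, $t2, 10 → $t7=7-10=-3
add $t7, $t3, $t3 → $t7=39+39=78
add $t2, $t2, 9 → $t2=7+9=16
rem $t5, $t3, 9 → $t5=39%9=3
add $t7, $t3, $t3 → $t7=39+39=78
sub $t3, $t7, 13 → $t3=78-13=65
halt.

16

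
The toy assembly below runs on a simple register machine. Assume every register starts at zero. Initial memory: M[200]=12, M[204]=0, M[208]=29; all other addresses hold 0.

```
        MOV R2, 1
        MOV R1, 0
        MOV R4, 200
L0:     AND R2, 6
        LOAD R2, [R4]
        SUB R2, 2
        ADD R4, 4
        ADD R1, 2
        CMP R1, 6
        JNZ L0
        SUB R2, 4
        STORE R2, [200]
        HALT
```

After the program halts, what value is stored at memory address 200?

23

MOV R2, 1 → R2=1
MOV R1, 0 → R1=0
MOV R4, 200 → R4=200
AND R2, 6 → R2=1&6=0
LOAD R2, [R4] → R2=M[200]=12
SUB R2, 2 → R2=12-2=10
ADD R4, 4 → R4=200+4=204
ADD R1, 2 → R1=0+2=2
CMP R1, 6  (cmp 2,6)
JNZ L0: taken
AND R2, 6 → R2=10&6=2
LOAD R2, [R4] → R2=M[204]=0
SUB R2, 2 → R2=0-2=-2
ADD R4, 4 → R4=204+4=208
ADD R1, 2 → R1=2+2=4
CMP R1, 6  (cmp 4,6)
JNZ L0: taken
AND R2, 6 → R2=(-2)&6=6
LOAD R2, [R4] → R2=M[208]=29
SUB R2, 2 → R2=29-2=27
ADD R4, 4 → R4=208+4=212
ADD R1, 2 → R1=4+2=6
CMP R1, 6  (cmp 6,6)
JNZ L0: not taken
SUB R2, 4 → R2=27-4=23
STORE R2, [200] → M[200]=23
halt.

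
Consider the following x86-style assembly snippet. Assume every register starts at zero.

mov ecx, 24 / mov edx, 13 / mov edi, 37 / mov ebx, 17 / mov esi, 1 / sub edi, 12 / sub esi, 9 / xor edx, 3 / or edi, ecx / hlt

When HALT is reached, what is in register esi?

-8

mov ecx, 24 → ecx=24
mov edx, 13 → edx=13
mov edi, 37 → edi=37
mov ebx, 17 → ebx=17
mov esi, 1 → esi=1
sub edi, 12 → edi=37-12=25
sub esi, 9 → esi=1-9=-8
xor edx, 3 → edx=13^3=14
or edi, ecx → edi=25|24=25
halt.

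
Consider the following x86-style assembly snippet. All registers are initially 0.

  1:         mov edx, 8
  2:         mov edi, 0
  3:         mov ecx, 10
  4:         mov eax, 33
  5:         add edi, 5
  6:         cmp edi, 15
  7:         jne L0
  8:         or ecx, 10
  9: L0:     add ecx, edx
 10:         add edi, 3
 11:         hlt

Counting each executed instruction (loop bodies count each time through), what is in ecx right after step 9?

after mov edx, 8: edx=8
after mov edi, 0: edi=0
after mov ecx, 10: ecx=10
after mov eax, 33: eax=33
after add edi, 5: edi=0+5=5
cmp edi, 15  (cmp 5,15)
jne L0: taken
after add ecx, edx: ecx=10+8=18
after add edi, 3: edi=5+3=8
After step 9: ecx = 18.

18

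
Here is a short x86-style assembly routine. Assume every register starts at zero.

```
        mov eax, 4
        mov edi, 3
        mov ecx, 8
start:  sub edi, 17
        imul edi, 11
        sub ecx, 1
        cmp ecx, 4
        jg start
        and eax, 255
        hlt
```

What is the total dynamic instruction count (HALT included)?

mov eax, 4 → eax=4
mov edi, 3 → edi=3
mov ecx, 8 → ecx=8
sub edi, 17 → edi=3-17=-14
imul edi, 11 → edi=(-14)*11=-154
sub ecx, 1 → ecx=8-1=7
cmp ecx, 4  (cmp 7,4)
jg start: taken
sub edi, 17 → edi=(-154)-17=-171
imul edi, 11 → edi=(-171)*11=-1881
sub ecx, 1 → ecx=7-1=6
cmp ecx, 4  (cmp 6,4)
jg start: taken
sub edi, 17 → edi=(-1881)-17=-1898
imul edi, 11 → edi=(-1898)*11=-20878
sub ecx, 1 → ecx=6-1=5
cmp ecx, 4  (cmp 5,4)
jg start: taken
sub edi, 17 → edi=(-20878)-17=-20895
imul edi, 11 → edi=(-20895)*11=-229845
sub ecx, 1 → ecx=5-1=4
cmp ecx, 4  (cmp 4,4)
jg start: not taken
and eax, 255 → eax=4&255=4
halt.
Total executed instructions: 25.

25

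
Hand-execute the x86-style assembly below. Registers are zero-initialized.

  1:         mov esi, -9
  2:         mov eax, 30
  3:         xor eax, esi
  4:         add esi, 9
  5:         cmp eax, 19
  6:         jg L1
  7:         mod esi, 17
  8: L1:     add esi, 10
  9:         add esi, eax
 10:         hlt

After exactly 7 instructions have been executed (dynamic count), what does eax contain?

-23

after mov esi, -9: esi=-9
after mov eax, 30: eax=30
after xor eax, esi: eax=30^(-9)=-23
after add esi, 9: esi=(-9)+9=0
cmp eax, 19  (cmp -23,19)
jg L1: not taken
after mod esi, 17: esi=0%17=0
After step 7: eax = -23.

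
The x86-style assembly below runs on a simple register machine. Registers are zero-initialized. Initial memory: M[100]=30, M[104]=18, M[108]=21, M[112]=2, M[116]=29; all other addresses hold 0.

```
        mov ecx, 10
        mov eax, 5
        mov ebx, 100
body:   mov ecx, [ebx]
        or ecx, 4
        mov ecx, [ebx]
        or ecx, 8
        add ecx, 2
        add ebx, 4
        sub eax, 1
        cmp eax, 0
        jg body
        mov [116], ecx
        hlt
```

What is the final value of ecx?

31

ecx=10
eax=5
ebx=100
ecx=M[100]=30
ecx=30|4=30
ecx=M[100]=30
ecx=30|8=30
ecx=30+2=32
ebx=100+4=104
eax=5-1=4
cmp eax, 0  (cmp 4,0)
jg body: taken
ecx=M[104]=18
ecx=18|4=22
ecx=M[104]=18
ecx=18|8=26
ecx=26+2=28
ebx=104+4=108
eax=4-1=3
cmp eax, 0  (cmp 3,0)
jg body: taken
ecx=M[108]=21
ecx=21|4=21
ecx=M[108]=21
ecx=21|8=29
ecx=29+2=31
ebx=108+4=112
eax=3-1=2
cmp eax, 0  (cmp 2,0)
jg body: taken
ecx=M[112]=2
ecx=2|4=6
ecx=M[112]=2
ecx=2|8=10
ecx=10+2=12
ebx=112+4=116
eax=2-1=1
cmp eax, 0  (cmp 1,0)
jg body: taken
ecx=M[116]=29
ecx=29|4=29
ecx=M[116]=29
ecx=29|8=29
ecx=29+2=31
ebx=116+4=120
eax=1-1=0
cmp eax, 0  (cmp 0,0)
jg body: not taken
mov [116], ecx → M[116]=31
halt.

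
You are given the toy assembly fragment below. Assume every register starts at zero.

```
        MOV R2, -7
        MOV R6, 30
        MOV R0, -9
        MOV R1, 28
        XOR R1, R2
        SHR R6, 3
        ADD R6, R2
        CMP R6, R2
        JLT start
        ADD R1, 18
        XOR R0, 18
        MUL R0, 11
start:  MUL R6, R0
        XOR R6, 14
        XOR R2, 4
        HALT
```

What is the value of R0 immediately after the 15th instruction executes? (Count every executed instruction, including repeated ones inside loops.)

MOV R2, -7 → R2=-7
MOV R6, 30 → R6=30
MOV R0, -9 → R0=-9
MOV R1, 28 → R1=28
XOR R1, R2 → R1=28^(-7)=-27
SHR R6, 3 → R6=30>>3=3
ADD R6, R2 → R6=3+(-7)=-4
CMP R6, R2  (cmp -4,-7)
JLT start: not taken
ADD R1, 18 → R1=(-27)+18=-9
XOR R0, 18 → R0=(-9)^18=-27
MUL R0, 11 → R0=(-27)*11=-297
MUL R6, R0 → R6=(-4)*(-297)=1188
XOR R6, 14 → R6=1188^14=1194
XOR R2, 4 → R2=(-7)^4=-3
After step 15: R0 = -297.

-297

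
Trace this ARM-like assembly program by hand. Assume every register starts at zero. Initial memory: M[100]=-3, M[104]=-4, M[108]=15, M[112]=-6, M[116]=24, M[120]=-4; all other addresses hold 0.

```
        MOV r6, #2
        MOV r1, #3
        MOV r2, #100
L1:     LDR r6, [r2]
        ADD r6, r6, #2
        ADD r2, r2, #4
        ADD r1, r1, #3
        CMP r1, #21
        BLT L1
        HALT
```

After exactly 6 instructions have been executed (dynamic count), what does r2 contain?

104

r6=2
r1=3
r2=100
r6=M[100]=-3
r6=(-3)+2=-1
r2=100+4=104
After step 6: r2 = 104.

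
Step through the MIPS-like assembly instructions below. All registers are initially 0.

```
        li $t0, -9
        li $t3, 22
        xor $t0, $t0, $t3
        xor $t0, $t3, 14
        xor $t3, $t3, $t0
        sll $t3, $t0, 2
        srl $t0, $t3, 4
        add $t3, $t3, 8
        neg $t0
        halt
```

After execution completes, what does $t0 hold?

li $t0, -9 → $t0=-9
li $t3, 22 → $t3=22
xor $t0, $t0, $t3 → $t0=(-9)^22=-31
xor $t0, $t3, 14 → $t0=22^14=24
xor $t3, $t3, $t0 → $t3=22^24=14
sll $t3, $t0, 2 → $t3=24<<2=96
srl $t0, $t3, 4 → $t0=96>>4=6
add $t3, $t3, 8 → $t3=96+8=104
neg $t0 → $t0=-(6)=-6
halt.

-6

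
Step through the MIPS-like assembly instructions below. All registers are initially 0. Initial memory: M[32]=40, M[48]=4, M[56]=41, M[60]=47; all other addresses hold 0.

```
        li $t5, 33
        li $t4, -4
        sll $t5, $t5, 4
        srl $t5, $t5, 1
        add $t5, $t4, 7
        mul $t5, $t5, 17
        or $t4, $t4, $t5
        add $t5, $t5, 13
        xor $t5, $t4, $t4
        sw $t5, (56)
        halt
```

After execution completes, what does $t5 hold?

after li $t5, 33: $t5=33
after li $t4, -4: $t4=-4
after sll $t5, $t5, 4: $t5=33<<4=528
after srl $t5, $t5, 1: $t5=528>>1=264
after add $t5, $t4, 7: $t5=(-4)+7=3
after mul $t5, $t5, 17: $t5=3*17=51
after or $t4, $t4, $t5: $t4=(-4)|51=-1
after add $t5, $t5, 13: $t5=51+13=64
after xor $t5, $t4, $t4: $t5=(-1)^(-1)=0
sw $t5, (56) → M[56]=0
halt.

0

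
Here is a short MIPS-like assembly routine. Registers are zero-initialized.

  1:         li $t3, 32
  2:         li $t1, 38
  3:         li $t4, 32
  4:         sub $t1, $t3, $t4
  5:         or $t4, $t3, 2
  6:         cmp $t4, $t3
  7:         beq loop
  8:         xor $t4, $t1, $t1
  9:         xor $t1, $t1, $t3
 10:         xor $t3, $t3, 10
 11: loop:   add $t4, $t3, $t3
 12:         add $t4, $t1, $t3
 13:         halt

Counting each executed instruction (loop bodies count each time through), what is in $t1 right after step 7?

$t3=32
$t1=38
$t4=32
$t1=32-32=0
$t4=32|2=34
cmp $t4, $t3  (cmp 34,32)
beq loop: not taken
After step 7: $t1 = 0.

0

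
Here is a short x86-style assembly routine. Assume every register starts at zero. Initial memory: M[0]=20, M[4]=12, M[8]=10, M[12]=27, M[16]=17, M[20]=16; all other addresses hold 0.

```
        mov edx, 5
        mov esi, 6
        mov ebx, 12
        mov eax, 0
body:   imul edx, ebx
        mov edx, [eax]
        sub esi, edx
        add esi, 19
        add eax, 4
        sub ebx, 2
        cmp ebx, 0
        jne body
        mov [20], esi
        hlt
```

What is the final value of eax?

edx=5
esi=6
ebx=12
eax=0
edx=5*12=60
edx=M[0]=20
esi=6-20=-14
esi=(-14)+19=5
eax=0+4=4
ebx=12-2=10
cmp ebx, 0  (cmp 10,0)
jne body: taken
edx=20*10=200
edx=M[4]=12
esi=5-12=-7
esi=(-7)+19=12
eax=4+4=8
ebx=10-2=8
cmp ebx, 0  (cmp 8,0)
jne body: taken
edx=12*8=96
edx=M[8]=10
esi=12-10=2
esi=2+19=21
eax=8+4=12
ebx=8-2=6
cmp ebx, 0  (cmp 6,0)
jne body: taken
edx=10*6=60
edx=M[12]=27
esi=21-27=-6
esi=(-6)+19=13
eax=12+4=16
ebx=6-2=4
cmp ebx, 0  (cmp 4,0)
jne body: taken
edx=27*4=108
edx=M[16]=17
esi=13-17=-4
esi=(-4)+19=15
eax=16+4=20
ebx=4-2=2
cmp ebx, 0  (cmp 2,0)
jne body: taken
edx=17*2=34
edx=M[20]=16
esi=15-16=-1
esi=(-1)+19=18
eax=20+4=24
ebx=2-2=0
cmp ebx, 0  (cmp 0,0)
jne body: not taken
mov [20], esi → M[20]=18
halt.

24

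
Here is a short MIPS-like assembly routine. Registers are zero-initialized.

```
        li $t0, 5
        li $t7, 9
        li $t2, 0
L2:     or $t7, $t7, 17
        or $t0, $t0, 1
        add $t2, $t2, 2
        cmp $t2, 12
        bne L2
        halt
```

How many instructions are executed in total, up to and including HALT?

34

li $t0, 5 → $t0=5
li $t7, 9 → $t7=9
li $t2, 0 → $t2=0
or $t7, $t7, 17 → $t7=9|17=25
or $t0, $t0, 1 → $t0=5|1=5
add $t2, $t2, 2 → $t2=0+2=2
cmp $t2, 12  (cmp 2,12)
bne L2: taken
or $t7, $t7, 17 → $t7=25|17=25
or $t0, $t0, 1 → $t0=5|1=5
add $t2, $t2, 2 → $t2=2+2=4
cmp $t2, 12  (cmp 4,12)
bne L2: taken
or $t7, $t7, 17 → $t7=25|17=25
or $t0, $t0, 1 → $t0=5|1=5
add $t2, $t2, 2 → $t2=4+2=6
cmp $t2, 12  (cmp 6,12)
bne L2: taken
or $t7, $t7, 17 → $t7=25|17=25
or $t0, $t0, 1 → $t0=5|1=5
add $t2, $t2, 2 → $t2=6+2=8
cmp $t2, 12  (cmp 8,12)
bne L2: taken
or $t7, $t7, 17 → $t7=25|17=25
or $t0, $t0, 1 → $t0=5|1=5
add $t2, $t2, 2 → $t2=8+2=10
cmp $t2, 12  (cmp 10,12)
bne L2: taken
or $t7, $t7, 17 → $t7=25|17=25
or $t0, $t0, 1 → $t0=5|1=5
add $t2, $t2, 2 → $t2=10+2=12
cmp $t2, 12  (cmp 12,12)
bne L2: not taken
halt.
Total executed instructions: 34.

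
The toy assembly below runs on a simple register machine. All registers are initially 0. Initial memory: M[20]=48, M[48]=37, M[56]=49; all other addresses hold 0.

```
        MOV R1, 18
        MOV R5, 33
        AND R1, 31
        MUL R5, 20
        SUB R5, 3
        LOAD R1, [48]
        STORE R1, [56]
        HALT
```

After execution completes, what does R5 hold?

R1=18
R5=33
R1=18&31=18
R5=33*20=660
R5=660-3=657
R1=M[48]=37
STORE R1, [56] → M[56]=37
halt.

657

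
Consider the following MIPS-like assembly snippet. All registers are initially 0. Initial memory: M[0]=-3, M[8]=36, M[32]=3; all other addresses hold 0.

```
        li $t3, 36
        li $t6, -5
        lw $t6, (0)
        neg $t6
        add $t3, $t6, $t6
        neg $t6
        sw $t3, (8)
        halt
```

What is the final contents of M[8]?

li $t3, 36 → $t3=36
li $t6, -5 → $t6=-5
lw $t6, (0) → $t6=M[0]=-3
neg $t6 → $t6=-(-3)=3
add $t3, $t6, $t6 → $t3=3+3=6
neg $t6 → $t6=-(3)=-3
sw $t3, (8) → M[8]=6
halt.

6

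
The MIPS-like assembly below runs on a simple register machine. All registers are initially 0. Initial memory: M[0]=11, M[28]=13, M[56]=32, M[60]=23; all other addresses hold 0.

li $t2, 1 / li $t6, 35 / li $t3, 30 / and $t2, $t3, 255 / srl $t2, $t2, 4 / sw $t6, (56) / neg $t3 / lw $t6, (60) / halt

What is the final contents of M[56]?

after li $t2, 1: $t2=1
after li $t6, 35: $t6=35
after li $t3, 30: $t3=30
after and $t2, $t3, 255: $t2=30&255=30
after srl $t2, $t2, 4: $t2=30>>4=1
sw $t6, (56) → M[56]=35
after neg $t3: $t3=-(30)=-30
after lw $t6, (60): $t6=M[60]=23
halt.

35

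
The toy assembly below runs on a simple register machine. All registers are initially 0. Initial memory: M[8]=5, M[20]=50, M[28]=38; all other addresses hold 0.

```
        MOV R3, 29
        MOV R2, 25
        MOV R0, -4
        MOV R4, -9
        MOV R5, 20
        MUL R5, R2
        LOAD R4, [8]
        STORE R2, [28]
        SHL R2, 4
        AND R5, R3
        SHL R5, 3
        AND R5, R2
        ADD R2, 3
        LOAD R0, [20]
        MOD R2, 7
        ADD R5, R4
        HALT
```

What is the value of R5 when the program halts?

after MOV R3, 29: R3=29
after MOV R2, 25: R2=25
after MOV R0, -4: R0=-4
after MOV R4, -9: R4=-9
after MOV R5, 20: R5=20
after MUL R5, R2: R5=20*25=500
after LOAD R4, [8]: R4=M[8]=5
STORE R2, [28] → M[28]=25
after SHL R2, 4: R2=25<<4=400
after AND R5, R3: R5=500&29=20
after SHL R5, 3: R5=20<<3=160
after AND R5, R2: R5=160&400=128
after ADD R2, 3: R2=400+3=403
after LOAD R0, [20]: R0=M[20]=50
after MOD R2, 7: R2=403%7=4
after ADD R5, R4: R5=128+5=133
halt.

133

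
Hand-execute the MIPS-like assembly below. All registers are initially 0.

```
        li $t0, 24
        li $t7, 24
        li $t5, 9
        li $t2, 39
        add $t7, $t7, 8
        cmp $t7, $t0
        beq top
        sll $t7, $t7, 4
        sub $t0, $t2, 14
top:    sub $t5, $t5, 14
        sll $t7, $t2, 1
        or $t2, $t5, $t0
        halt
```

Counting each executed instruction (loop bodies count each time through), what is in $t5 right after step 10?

after li $t0, 24: $t0=24
after li $t7, 24: $t7=24
after li $t5, 9: $t5=9
after li $t2, 39: $t2=39
after add $t7, $t7, 8: $t7=24+8=32
cmp $t7, $t0  (cmp 32,24)
beq top: not taken
after sll $t7, $t7, 4: $t7=32<<4=512
after sub $t0, $t2, 14: $t0=39-14=25
after sub $t5, $t5, 14: $t5=9-14=-5
After step 10: $t5 = -5.

-5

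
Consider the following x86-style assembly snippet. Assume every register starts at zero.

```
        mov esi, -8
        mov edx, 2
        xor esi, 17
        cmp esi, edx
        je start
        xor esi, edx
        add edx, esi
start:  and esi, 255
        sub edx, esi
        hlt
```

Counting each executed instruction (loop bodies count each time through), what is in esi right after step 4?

-23

after mov esi, -8: esi=-8
after mov edx, 2: edx=2
after xor esi, 17: esi=(-8)^17=-23
cmp esi, edx  (cmp -23,2)
After step 4: esi = -23.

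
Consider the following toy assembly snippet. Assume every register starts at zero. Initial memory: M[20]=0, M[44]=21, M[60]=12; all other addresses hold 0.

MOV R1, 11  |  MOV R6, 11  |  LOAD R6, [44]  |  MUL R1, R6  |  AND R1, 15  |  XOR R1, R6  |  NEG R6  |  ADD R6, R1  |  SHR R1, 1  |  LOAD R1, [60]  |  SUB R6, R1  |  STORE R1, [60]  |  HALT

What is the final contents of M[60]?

MOV R1, 11 → R1=11
MOV R6, 11 → R6=11
LOAD R6, [44] → R6=M[44]=21
MUL R1, R6 → R1=11*21=231
AND R1, 15 → R1=231&15=7
XOR R1, R6 → R1=7^21=18
NEG R6 → R6=-(21)=-21
ADD R6, R1 → R6=(-21)+18=-3
SHR R1, 1 → R1=18>>1=9
LOAD R1, [60] → R1=M[60]=12
SUB R6, R1 → R6=(-3)-12=-15
STORE R1, [60] → M[60]=12
halt.

12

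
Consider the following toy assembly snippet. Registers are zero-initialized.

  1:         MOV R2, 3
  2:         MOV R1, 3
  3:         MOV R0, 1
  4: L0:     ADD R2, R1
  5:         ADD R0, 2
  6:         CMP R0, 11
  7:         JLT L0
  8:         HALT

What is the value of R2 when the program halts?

18

R2=3
R1=3
R0=1
R2=3+3=6
R0=1+2=3
CMP R0, 11  (cmp 3,11)
JLT L0: taken
R2=6+3=9
R0=3+2=5
CMP R0, 11  (cmp 5,11)
JLT L0: taken
R2=9+3=12
R0=5+2=7
CMP R0, 11  (cmp 7,11)
JLT L0: taken
R2=12+3=15
R0=7+2=9
CMP R0, 11  (cmp 9,11)
JLT L0: taken
R2=15+3=18
R0=9+2=11
CMP R0, 11  (cmp 11,11)
JLT L0: not taken
halt.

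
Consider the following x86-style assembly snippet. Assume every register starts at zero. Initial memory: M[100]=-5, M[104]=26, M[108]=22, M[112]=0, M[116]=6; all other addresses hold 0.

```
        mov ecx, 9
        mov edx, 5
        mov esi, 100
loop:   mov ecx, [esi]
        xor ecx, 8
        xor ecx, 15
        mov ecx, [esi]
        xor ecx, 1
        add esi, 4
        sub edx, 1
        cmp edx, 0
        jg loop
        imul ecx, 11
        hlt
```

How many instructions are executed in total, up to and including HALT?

mov ecx, 9 → ecx=9
mov edx, 5 → edx=5
mov esi, 100 → esi=100
mov ecx, [esi] → ecx=M[100]=-5
xor ecx, 8 → ecx=(-5)^8=-13
xor ecx, 15 → ecx=(-13)^15=-4
mov ecx, [esi] → ecx=M[100]=-5
xor ecx, 1 → ecx=(-5)^1=-6
add esi, 4 → esi=100+4=104
sub edx, 1 → edx=5-1=4
cmp edx, 0  (cmp 4,0)
jg loop: taken
mov ecx, [esi] → ecx=M[104]=26
xor ecx, 8 → ecx=26^8=18
xor ecx, 15 → ecx=18^15=29
mov ecx, [esi] → ecx=M[104]=26
xor ecx, 1 → ecx=26^1=27
add esi, 4 → esi=104+4=108
sub edx, 1 → edx=4-1=3
cmp edx, 0  (cmp 3,0)
jg loop: taken
mov ecx, [esi] → ecx=M[108]=22
xor ecx, 8 → ecx=22^8=30
xor ecx, 15 → ecx=30^15=17
mov ecx, [esi] → ecx=M[108]=22
xor ecx, 1 → ecx=22^1=23
add esi, 4 → esi=108+4=112
sub edx, 1 → edx=3-1=2
cmp edx, 0  (cmp 2,0)
jg loop: taken
mov ecx, [esi] → ecx=M[112]=0
xor ecx, 8 → ecx=0^8=8
xor ecx, 15 → ecx=8^15=7
mov ecx, [esi] → ecx=M[112]=0
xor ecx, 1 → ecx=0^1=1
add esi, 4 → esi=112+4=116
sub edx, 1 → edx=2-1=1
cmp edx, 0  (cmp 1,0)
jg loop: taken
mov ecx, [esi] → ecx=M[116]=6
xor ecx, 8 → ecx=6^8=14
xor ecx, 15 → ecx=14^15=1
mov ecx, [esi] → ecx=M[116]=6
xor ecx, 1 → ecx=6^1=7
add esi, 4 → esi=116+4=120
sub edx, 1 → edx=1-1=0
cmp edx, 0  (cmp 0,0)
jg loop: not taken
imul ecx, 11 → ecx=7*11=77
halt.
Total executed instructions: 50.

50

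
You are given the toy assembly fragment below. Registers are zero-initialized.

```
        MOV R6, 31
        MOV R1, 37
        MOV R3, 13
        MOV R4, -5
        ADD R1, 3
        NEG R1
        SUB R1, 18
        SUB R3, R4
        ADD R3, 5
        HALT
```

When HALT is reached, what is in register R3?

after MOV R6, 31: R6=31
after MOV R1, 37: R1=37
after MOV R3, 13: R3=13
after MOV R4, -5: R4=-5
after ADD R1, 3: R1=37+3=40
after NEG R1: R1=-(40)=-40
after SUB R1, 18: R1=(-40)-18=-58
after SUB R3, R4: R3=13-(-5)=18
after ADD R3, 5: R3=18+5=23
halt.

23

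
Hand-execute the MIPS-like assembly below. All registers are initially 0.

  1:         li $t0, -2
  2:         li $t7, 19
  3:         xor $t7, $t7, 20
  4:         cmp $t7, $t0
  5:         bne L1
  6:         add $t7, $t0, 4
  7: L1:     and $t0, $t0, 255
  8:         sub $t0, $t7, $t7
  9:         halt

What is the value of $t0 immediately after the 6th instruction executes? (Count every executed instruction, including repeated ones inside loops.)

254

after li $t0, -2: $t0=-2
after li $t7, 19: $t7=19
after xor $t7, $t7, 20: $t7=19^20=7
cmp $t7, $t0  (cmp 7,-2)
bne L1: taken
after and $t0, $t0, 255: $t0=(-2)&255=254
After step 6: $t0 = 254.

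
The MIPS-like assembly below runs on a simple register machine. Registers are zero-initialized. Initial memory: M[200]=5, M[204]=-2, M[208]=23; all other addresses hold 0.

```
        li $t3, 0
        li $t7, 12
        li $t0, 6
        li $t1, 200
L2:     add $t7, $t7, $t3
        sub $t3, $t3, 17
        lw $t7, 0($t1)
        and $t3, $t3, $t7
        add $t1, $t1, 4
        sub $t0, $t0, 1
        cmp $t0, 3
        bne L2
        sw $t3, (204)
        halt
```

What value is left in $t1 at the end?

212

after li $t3, 0: $t3=0
after li $t7, 12: $t7=12
after li $t0, 6: $t0=6
after li $t1, 200: $t1=200
after add $t7, $t7, $t3: $t7=12+0=12
after sub $t3, $t3, 17: $t3=0-17=-17
after lw $t7, 0($t1): $t7=M[200]=5
after and $t3, $t3, $t7: $t3=(-17)&5=5
after add $t1, $t1, 4: $t1=200+4=204
after sub $t0, $t0, 1: $t0=6-1=5
cmp $t0, 3  (cmp 5,3)
bne L2: taken
after add $t7, $t7, $t3: $t7=5+5=10
after sub $t3, $t3, 17: $t3=5-17=-12
after lw $t7, 0($t1): $t7=M[204]=-2
after and $t3, $t3, $t7: $t3=(-12)&(-2)=-12
after add $t1, $t1, 4: $t1=204+4=208
after sub $t0, $t0, 1: $t0=5-1=4
cmp $t0, 3  (cmp 4,3)
bne L2: taken
after add $t7, $t7, $t3: $t7=(-2)+(-12)=-14
after sub $t3, $t3, 17: $t3=(-12)-17=-29
after lw $t7, 0($t1): $t7=M[208]=23
after and $t3, $t3, $t7: $t3=(-29)&23=3
after add $t1, $t1, 4: $t1=208+4=212
after sub $t0, $t0, 1: $t0=4-1=3
cmp $t0, 3  (cmp 3,3)
bne L2: not taken
sw $t3, (204) → M[204]=3
halt.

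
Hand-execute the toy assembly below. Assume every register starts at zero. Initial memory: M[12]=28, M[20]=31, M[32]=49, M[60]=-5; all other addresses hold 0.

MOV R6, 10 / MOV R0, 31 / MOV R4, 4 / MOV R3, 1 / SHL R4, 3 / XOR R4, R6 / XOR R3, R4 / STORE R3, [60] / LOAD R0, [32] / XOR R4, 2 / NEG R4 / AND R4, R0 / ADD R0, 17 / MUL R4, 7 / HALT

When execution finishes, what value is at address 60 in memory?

after MOV R6, 10: R6=10
after MOV R0, 31: R0=31
after MOV R4, 4: R4=4
after MOV R3, 1: R3=1
after SHL R4, 3: R4=4<<3=32
after XOR R4, R6: R4=32^10=42
after XOR R3, R4: R3=1^42=43
STORE R3, [60] → M[60]=43
after LOAD R0, [32]: R0=M[32]=49
after XOR R4, 2: R4=42^2=40
after NEG R4: R4=-(40)=-40
after AND R4, R0: R4=(-40)&49=16
after ADD R0, 17: R0=49+17=66
after MUL R4, 7: R4=16*7=112
halt.

43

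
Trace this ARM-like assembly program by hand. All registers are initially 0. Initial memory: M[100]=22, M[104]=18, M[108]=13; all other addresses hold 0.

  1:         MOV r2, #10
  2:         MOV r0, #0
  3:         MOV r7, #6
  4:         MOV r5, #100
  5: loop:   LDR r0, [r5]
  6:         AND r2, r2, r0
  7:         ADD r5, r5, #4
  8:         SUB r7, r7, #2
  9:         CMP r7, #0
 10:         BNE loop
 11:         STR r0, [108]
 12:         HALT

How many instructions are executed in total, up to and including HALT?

24

r2=10
r0=0
r7=6
r5=100
r0=M[100]=22
r2=10&22=2
r5=100+4=104
r7=6-2=4
CMP r7, #0  (cmp 4,0)
BNE loop: taken
r0=M[104]=18
r2=2&18=2
r5=104+4=108
r7=4-2=2
CMP r7, #0  (cmp 2,0)
BNE loop: taken
r0=M[108]=13
r2=2&13=0
r5=108+4=112
r7=2-2=0
CMP r7, #0  (cmp 0,0)
BNE loop: not taken
STR r0, [108] → M[108]=13
halt.
Total executed instructions: 24.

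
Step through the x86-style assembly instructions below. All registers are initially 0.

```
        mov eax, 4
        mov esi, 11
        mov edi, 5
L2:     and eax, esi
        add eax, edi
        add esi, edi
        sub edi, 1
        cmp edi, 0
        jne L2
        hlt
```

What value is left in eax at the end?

10

after mov eax, 4: eax=4
after mov esi, 11: esi=11
after mov edi, 5: edi=5
after and eax, esi: eax=4&11=0
after add eax, edi: eax=0+5=5
after add esi, edi: esi=11+5=16
after sub edi, 1: edi=5-1=4
cmp edi, 0  (cmp 4,0)
jne L2: taken
after and eax, esi: eax=5&16=0
after add eax, edi: eax=0+4=4
after add esi, edi: esi=16+4=20
after sub edi, 1: edi=4-1=3
cmp edi, 0  (cmp 3,0)
jne L2: taken
after and eax, esi: eax=4&20=4
after add eax, edi: eax=4+3=7
after add esi, edi: esi=20+3=23
after sub edi, 1: edi=3-1=2
cmp edi, 0  (cmp 2,0)
jne L2: taken
after and eax, esi: eax=7&23=7
after add eax, edi: eax=7+2=9
after add esi, edi: esi=23+2=25
after sub edi, 1: edi=2-1=1
cmp edi, 0  (cmp 1,0)
jne L2: taken
after and eax, esi: eax=9&25=9
after add eax, edi: eax=9+1=10
after add esi, edi: esi=25+1=26
after sub edi, 1: edi=1-1=0
cmp edi, 0  (cmp 0,0)
jne L2: not taken
halt.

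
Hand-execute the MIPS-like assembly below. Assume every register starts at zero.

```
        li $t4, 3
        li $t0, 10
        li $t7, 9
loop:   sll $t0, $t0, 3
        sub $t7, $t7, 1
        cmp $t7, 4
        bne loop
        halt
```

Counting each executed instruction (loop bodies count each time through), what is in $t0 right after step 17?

40960

after li $t4, 3: $t4=3
after li $t0, 10: $t0=10
after li $t7, 9: $t7=9
after sll $t0, $t0, 3: $t0=10<<3=80
after sub $t7, $t7, 1: $t7=9-1=8
cmp $t7, 4  (cmp 8,4)
bne loop: taken
after sll $t0, $t0, 3: $t0=80<<3=640
after sub $t7, $t7, 1: $t7=8-1=7
cmp $t7, 4  (cmp 7,4)
bne loop: taken
after sll $t0, $t0, 3: $t0=640<<3=5120
after sub $t7, $t7, 1: $t7=7-1=6
cmp $t7, 4  (cmp 6,4)
bne loop: taken
after sll $t0, $t0, 3: $t0=5120<<3=40960
after sub $t7, $t7, 1: $t7=6-1=5
After step 17: $t0 = 40960.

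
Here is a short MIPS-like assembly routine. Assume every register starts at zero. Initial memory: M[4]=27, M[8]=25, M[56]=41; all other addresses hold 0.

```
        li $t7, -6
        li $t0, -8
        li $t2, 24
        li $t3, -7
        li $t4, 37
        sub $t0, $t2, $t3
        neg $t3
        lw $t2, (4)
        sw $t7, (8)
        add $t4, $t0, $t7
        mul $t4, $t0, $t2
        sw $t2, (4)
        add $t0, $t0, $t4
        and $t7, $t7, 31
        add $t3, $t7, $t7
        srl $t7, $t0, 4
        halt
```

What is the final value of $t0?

li $t7, -6 → $t7=-6
li $t0, -8 → $t0=-8
li $t2, 24 → $t2=24
li $t3, -7 → $t3=-7
li $t4, 37 → $t4=37
sub $t0, $t2, $t3 → $t0=24-(-7)=31
neg $t3 → $t3=-(-7)=7
lw $t2, (4) → $t2=M[4]=27
sw $t7, (8) → M[8]=-6
add $t4, $t0, $t7 → $t4=31+(-6)=25
mul $t4, $t0, $t2 → $t4=31*27=837
sw $t2, (4) → M[4]=27
add $t0, $t0, $t4 → $t0=31+837=868
and $t7, $t7, 31 → $t7=(-6)&31=26
add $t3, $t7, $t7 → $t3=26+26=52
srl $t7, $t0, 4 → $t7=868>>4=54
halt.

868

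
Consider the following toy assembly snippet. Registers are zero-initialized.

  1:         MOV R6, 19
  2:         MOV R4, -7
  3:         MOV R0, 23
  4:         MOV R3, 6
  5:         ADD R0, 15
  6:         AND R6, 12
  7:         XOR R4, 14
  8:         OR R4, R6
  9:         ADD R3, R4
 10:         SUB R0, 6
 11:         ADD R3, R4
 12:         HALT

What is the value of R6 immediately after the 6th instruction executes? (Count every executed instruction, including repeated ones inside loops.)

0

after MOV R6, 19: R6=19
after MOV R4, -7: R4=-7
after MOV R0, 23: R0=23
after MOV R3, 6: R3=6
after ADD R0, 15: R0=23+15=38
after AND R6, 12: R6=19&12=0
After step 6: R6 = 0.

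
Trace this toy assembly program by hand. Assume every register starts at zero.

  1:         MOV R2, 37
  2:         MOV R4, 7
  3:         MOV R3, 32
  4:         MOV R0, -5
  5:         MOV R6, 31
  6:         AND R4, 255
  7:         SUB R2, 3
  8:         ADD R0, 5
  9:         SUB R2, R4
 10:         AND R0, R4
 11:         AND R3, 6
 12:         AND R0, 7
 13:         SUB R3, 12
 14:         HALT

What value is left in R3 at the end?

after MOV R2, 37: R2=37
after MOV R4, 7: R4=7
after MOV R3, 32: R3=32
after MOV R0, -5: R0=-5
after MOV R6, 31: R6=31
after AND R4, 255: R4=7&255=7
after SUB R2, 3: R2=37-3=34
after ADD R0, 5: R0=(-5)+5=0
after SUB R2, R4: R2=34-7=27
after AND R0, R4: R0=0&7=0
after AND R3, 6: R3=32&6=0
after AND R0, 7: R0=0&7=0
after SUB R3, 12: R3=0-12=-12
halt.

-12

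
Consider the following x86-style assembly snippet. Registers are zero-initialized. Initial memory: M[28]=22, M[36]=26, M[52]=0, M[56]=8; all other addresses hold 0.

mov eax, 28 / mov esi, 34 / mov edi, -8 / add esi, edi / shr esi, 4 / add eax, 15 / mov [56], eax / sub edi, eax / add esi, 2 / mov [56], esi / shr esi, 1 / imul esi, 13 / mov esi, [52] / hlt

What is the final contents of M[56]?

mov eax, 28 → eax=28
mov esi, 34 → esi=34
mov edi, -8 → edi=-8
add esi, edi → esi=34+(-8)=26
shr esi, 4 → esi=26>>4=1
add eax, 15 → eax=28+15=43
mov [56], eax → M[56]=43
sub edi, eax → edi=(-8)-43=-51
add esi, 2 → esi=1+2=3
mov [56], esi → M[56]=3
shr esi, 1 → esi=3>>1=1
imul esi, 13 → esi=1*13=13
mov esi, [52] → esi=M[52]=0
halt.

3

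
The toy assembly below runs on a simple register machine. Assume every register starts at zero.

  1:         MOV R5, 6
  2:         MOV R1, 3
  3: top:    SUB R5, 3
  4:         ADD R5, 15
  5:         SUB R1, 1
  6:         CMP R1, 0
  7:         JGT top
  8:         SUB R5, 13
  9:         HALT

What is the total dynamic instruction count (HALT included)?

19

MOV R5, 6 → R5=6
MOV R1, 3 → R1=3
SUB R5, 3 → R5=6-3=3
ADD R5, 15 → R5=3+15=18
SUB R1, 1 → R1=3-1=2
CMP R1, 0  (cmp 2,0)
JGT top: taken
SUB R5, 3 → R5=18-3=15
ADD R5, 15 → R5=15+15=30
SUB R1, 1 → R1=2-1=1
CMP R1, 0  (cmp 1,0)
JGT top: taken
SUB R5, 3 → R5=30-3=27
ADD R5, 15 → R5=27+15=42
SUB R1, 1 → R1=1-1=0
CMP R1, 0  (cmp 0,0)
JGT top: not taken
SUB R5, 13 → R5=42-13=29
halt.
Total executed instructions: 19.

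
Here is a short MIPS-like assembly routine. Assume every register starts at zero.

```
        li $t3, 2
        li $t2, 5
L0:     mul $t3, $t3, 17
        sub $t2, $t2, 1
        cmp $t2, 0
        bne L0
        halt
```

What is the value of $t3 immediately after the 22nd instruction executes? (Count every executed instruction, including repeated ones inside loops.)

after li $t3, 2: $t3=2
after li $t2, 5: $t2=5
after mul $t3, $t3, 17: $t3=2*17=34
after sub $t2, $t2, 1: $t2=5-1=4
cmp $t2, 0  (cmp 4,0)
bne L0: taken
after mul $t3, $t3, 17: $t3=34*17=578
after sub $t2, $t2, 1: $t2=4-1=3
cmp $t2, 0  (cmp 3,0)
bne L0: taken
after mul $t3, $t3, 17: $t3=578*17=9826
after sub $t2, $t2, 1: $t2=3-1=2
cmp $t2, 0  (cmp 2,0)
bne L0: taken
after mul $t3, $t3, 17: $t3=9826*17=167042
after sub $t2, $t2, 1: $t2=2-1=1
cmp $t2, 0  (cmp 1,0)
bne L0: taken
after mul $t3, $t3, 17: $t3=167042*17=2839714
after sub $t2, $t2, 1: $t2=1-1=0
cmp $t2, 0  (cmp 0,0)
bne L0: not taken
After step 22: $t3 = 2839714.

2839714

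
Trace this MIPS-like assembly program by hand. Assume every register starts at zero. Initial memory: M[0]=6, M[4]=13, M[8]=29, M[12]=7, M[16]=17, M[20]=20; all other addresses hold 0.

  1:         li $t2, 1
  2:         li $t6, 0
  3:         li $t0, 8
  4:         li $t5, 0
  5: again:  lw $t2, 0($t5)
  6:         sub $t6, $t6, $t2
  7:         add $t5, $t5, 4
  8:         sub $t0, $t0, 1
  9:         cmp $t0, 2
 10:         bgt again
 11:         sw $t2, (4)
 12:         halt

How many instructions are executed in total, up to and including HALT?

42

after li $t2, 1: $t2=1
after li $t6, 0: $t6=0
after li $t0, 8: $t0=8
after li $t5, 0: $t5=0
after lw $t2, 0($t5): $t2=M[0]=6
after sub $t6, $t6, $t2: $t6=0-6=-6
after add $t5, $t5, 4: $t5=0+4=4
after sub $t0, $t0, 1: $t0=8-1=7
cmp $t0, 2  (cmp 7,2)
bgt again: taken
after lw $t2, 0($t5): $t2=M[4]=13
after sub $t6, $t6, $t2: $t6=(-6)-13=-19
after add $t5, $t5, 4: $t5=4+4=8
after sub $t0, $t0, 1: $t0=7-1=6
cmp $t0, 2  (cmp 6,2)
bgt again: taken
after lw $t2, 0($t5): $t2=M[8]=29
after sub $t6, $t6, $t2: $t6=(-19)-29=-48
after add $t5, $t5, 4: $t5=8+4=12
after sub $t0, $t0, 1: $t0=6-1=5
cmp $t0, 2  (cmp 5,2)
bgt again: taken
after lw $t2, 0($t5): $t2=M[12]=7
after sub $t6, $t6, $t2: $t6=(-48)-7=-55
after add $t5, $t5, 4: $t5=12+4=16
after sub $t0, $t0, 1: $t0=5-1=4
cmp $t0, 2  (cmp 4,2)
bgt again: taken
after lw $t2, 0($t5): $t2=M[16]=17
after sub $t6, $t6, $t2: $t6=(-55)-17=-72
after add $t5, $t5, 4: $t5=16+4=20
after sub $t0, $t0, 1: $t0=4-1=3
cmp $t0, 2  (cmp 3,2)
bgt again: taken
after lw $t2, 0($t5): $t2=M[20]=20
after sub $t6, $t6, $t2: $t6=(-72)-20=-92
after add $t5, $t5, 4: $t5=20+4=24
after sub $t0, $t0, 1: $t0=3-1=2
cmp $t0, 2  (cmp 2,2)
bgt again: not taken
sw $t2, (4) → M[4]=20
halt.
Total executed instructions: 42.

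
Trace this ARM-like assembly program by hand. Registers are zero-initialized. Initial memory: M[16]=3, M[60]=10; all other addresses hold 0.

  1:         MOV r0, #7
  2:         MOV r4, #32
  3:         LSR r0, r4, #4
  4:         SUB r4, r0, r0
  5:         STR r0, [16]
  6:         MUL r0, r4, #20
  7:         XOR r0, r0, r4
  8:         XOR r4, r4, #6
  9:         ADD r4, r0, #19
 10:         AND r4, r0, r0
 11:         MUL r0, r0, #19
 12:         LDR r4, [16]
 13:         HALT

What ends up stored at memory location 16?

MOV r0, #7 → r0=7
MOV r4, #32 → r4=32
LSR r0, r4, #4 → r0=32>>4=2
SUB r4, r0, r0 → r4=2-2=0
STR r0, [16] → M[16]=2
MUL r0, r4, #20 → r0=0*20=0
XOR r0, r0, r4 → r0=0^0=0
XOR r4, r4, #6 → r4=0^6=6
ADD r4, r0, #19 → r4=0+19=19
AND r4, r0, r0 → r4=0&0=0
MUL r0, r0, #19 → r0=0*19=0
LDR r4, [16] → r4=M[16]=2
halt.

2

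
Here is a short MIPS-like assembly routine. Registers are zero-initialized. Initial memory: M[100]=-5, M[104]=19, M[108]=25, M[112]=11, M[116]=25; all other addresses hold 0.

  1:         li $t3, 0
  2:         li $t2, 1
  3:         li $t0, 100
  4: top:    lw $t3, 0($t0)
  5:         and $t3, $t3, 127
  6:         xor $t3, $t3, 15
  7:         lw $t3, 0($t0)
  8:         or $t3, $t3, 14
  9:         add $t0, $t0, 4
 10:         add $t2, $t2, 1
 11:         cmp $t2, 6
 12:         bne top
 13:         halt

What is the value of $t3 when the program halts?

$t3=0
$t2=1
$t0=100
$t3=M[100]=-5
$t3=(-5)&127=123
$t3=123^15=116
$t3=M[100]=-5
$t3=(-5)|14=-1
$t0=100+4=104
$t2=1+1=2
cmp $t2, 6  (cmp 2,6)
bne top: taken
$t3=M[104]=19
$t3=19&127=19
$t3=19^15=28
$t3=M[104]=19
$t3=19|14=31
$t0=104+4=108
$t2=2+1=3
cmp $t2, 6  (cmp 3,6)
bne top: taken
$t3=M[108]=25
$t3=25&127=25
$t3=25^15=22
$t3=M[108]=25
$t3=25|14=31
$t0=108+4=112
$t2=3+1=4
cmp $t2, 6  (cmp 4,6)
bne top: taken
$t3=M[112]=11
$t3=11&127=11
$t3=11^15=4
$t3=M[112]=11
$t3=11|14=15
$t0=112+4=116
$t2=4+1=5
cmp $t2, 6  (cmp 5,6)
bne top: taken
$t3=M[116]=25
$t3=25&127=25
$t3=25^15=22
$t3=M[116]=25
$t3=25|14=31
$t0=116+4=120
$t2=5+1=6
cmp $t2, 6  (cmp 6,6)
bne top: not taken
halt.

31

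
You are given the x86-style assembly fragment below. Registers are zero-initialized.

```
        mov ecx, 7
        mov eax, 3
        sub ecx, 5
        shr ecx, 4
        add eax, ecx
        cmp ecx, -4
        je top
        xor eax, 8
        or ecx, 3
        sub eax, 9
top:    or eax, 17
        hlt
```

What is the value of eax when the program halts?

after mov ecx, 7: ecx=7
after mov eax, 3: eax=3
after sub ecx, 5: ecx=7-5=2
after shr ecx, 4: ecx=2>>4=0
after add eax, ecx: eax=3+0=3
cmp ecx, -4  (cmp 0,-4)
je top: not taken
after xor eax, 8: eax=3^8=11
after or ecx, 3: ecx=0|3=3
after sub eax, 9: eax=11-9=2
after or eax, 17: eax=2|17=19
halt.

19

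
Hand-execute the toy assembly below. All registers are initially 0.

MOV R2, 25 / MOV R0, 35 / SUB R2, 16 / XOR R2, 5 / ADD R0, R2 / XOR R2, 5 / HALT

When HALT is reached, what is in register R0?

MOV R2, 25 → R2=25
MOV R0, 35 → R0=35
SUB R2, 16 → R2=25-16=9
XOR R2, 5 → R2=9^5=12
ADD R0, R2 → R0=35+12=47
XOR R2, 5 → R2=12^5=9
halt.

47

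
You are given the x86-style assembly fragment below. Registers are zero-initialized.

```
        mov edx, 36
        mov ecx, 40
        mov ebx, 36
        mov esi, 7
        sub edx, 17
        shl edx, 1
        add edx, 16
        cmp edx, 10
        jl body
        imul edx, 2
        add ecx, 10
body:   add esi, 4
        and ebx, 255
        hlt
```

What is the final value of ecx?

edx=36
ecx=40
ebx=36
esi=7
edx=36-17=19
edx=19<<1=38
edx=38+16=54
cmp edx, 10  (cmp 54,10)
jl body: not taken
edx=54*2=108
ecx=40+10=50
esi=7+4=11
ebx=36&255=36
halt.

50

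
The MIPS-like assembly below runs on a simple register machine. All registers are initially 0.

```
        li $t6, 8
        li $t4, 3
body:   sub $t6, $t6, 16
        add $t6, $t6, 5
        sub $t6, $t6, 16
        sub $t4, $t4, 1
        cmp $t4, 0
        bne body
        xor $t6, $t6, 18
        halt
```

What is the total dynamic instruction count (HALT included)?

22

li $t6, 8 → $t6=8
li $t4, 3 → $t4=3
sub $t6, $t6, 16 → $t6=8-16=-8
add $t6, $t6, 5 → $t6=(-8)+5=-3
sub $t6, $t6, 16 → $t6=(-3)-16=-19
sub $t4, $t4, 1 → $t4=3-1=2
cmp $t4, 0  (cmp 2,0)
bne body: taken
sub $t6, $t6, 16 → $t6=(-19)-16=-35
add $t6, $t6, 5 → $t6=(-35)+5=-30
sub $t6, $t6, 16 → $t6=(-30)-16=-46
sub $t4, $t4, 1 → $t4=2-1=1
cmp $t4, 0  (cmp 1,0)
bne body: taken
sub $t6, $t6, 16 → $t6=(-46)-16=-62
add $t6, $t6, 5 → $t6=(-62)+5=-57
sub $t6, $t6, 16 → $t6=(-57)-16=-73
sub $t4, $t4, 1 → $t4=1-1=0
cmp $t4, 0  (cmp 0,0)
bne body: not taken
xor $t6, $t6, 18 → $t6=(-73)^18=-91
halt.
Total executed instructions: 22.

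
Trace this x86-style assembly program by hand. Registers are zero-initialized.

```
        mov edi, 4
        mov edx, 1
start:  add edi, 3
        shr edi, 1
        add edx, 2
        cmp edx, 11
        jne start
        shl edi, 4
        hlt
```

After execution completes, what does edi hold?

edi=4
edx=1
edi=4+3=7
edi=7>>1=3
edx=1+2=3
cmp edx, 11  (cmp 3,11)
jne start: taken
edi=3+3=6
edi=6>>1=3
edx=3+2=5
cmp edx, 11  (cmp 5,11)
jne start: taken
edi=3+3=6
edi=6>>1=3
edx=5+2=7
cmp edx, 11  (cmp 7,11)
jne start: taken
edi=3+3=6
edi=6>>1=3
edx=7+2=9
cmp edx, 11  (cmp 9,11)
jne start: taken
edi=3+3=6
edi=6>>1=3
edx=9+2=11
cmp edx, 11  (cmp 11,11)
jne start: not taken
edi=3<<4=48
halt.

48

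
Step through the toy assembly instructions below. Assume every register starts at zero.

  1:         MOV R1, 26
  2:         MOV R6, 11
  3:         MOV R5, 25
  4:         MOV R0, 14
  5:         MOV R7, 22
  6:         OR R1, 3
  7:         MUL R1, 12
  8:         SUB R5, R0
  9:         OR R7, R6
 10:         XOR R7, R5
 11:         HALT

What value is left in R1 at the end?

after MOV R1, 26: R1=26
after MOV R6, 11: R6=11
after MOV R5, 25: R5=25
after MOV R0, 14: R0=14
after MOV R7, 22: R7=22
after OR R1, 3: R1=26|3=27
after MUL R1, 12: R1=27*12=324
after SUB R5, R0: R5=25-14=11
after OR R7, R6: R7=22|11=31
after XOR R7, R5: R7=31^11=20
halt.

324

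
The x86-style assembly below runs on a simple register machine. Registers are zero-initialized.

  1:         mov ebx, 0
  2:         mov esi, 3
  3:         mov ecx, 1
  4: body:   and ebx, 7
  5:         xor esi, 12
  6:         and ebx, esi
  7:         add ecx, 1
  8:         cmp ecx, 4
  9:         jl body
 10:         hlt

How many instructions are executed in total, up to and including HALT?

22

after mov ebx, 0: ebx=0
after mov esi, 3: esi=3
after mov ecx, 1: ecx=1
after and ebx, 7: ebx=0&7=0
after xor esi, 12: esi=3^12=15
after and ebx, esi: ebx=0&15=0
after add ecx, 1: ecx=1+1=2
cmp ecx, 4  (cmp 2,4)
jl body: taken
after and ebx, 7: ebx=0&7=0
after xor esi, 12: esi=15^12=3
after and ebx, esi: ebx=0&3=0
after add ecx, 1: ecx=2+1=3
cmp ecx, 4  (cmp 3,4)
jl body: taken
after and ebx, 7: ebx=0&7=0
after xor esi, 12: esi=3^12=15
after and ebx, esi: ebx=0&15=0
after add ecx, 1: ecx=3+1=4
cmp ecx, 4  (cmp 4,4)
jl body: not taken
halt.
Total executed instructions: 22.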